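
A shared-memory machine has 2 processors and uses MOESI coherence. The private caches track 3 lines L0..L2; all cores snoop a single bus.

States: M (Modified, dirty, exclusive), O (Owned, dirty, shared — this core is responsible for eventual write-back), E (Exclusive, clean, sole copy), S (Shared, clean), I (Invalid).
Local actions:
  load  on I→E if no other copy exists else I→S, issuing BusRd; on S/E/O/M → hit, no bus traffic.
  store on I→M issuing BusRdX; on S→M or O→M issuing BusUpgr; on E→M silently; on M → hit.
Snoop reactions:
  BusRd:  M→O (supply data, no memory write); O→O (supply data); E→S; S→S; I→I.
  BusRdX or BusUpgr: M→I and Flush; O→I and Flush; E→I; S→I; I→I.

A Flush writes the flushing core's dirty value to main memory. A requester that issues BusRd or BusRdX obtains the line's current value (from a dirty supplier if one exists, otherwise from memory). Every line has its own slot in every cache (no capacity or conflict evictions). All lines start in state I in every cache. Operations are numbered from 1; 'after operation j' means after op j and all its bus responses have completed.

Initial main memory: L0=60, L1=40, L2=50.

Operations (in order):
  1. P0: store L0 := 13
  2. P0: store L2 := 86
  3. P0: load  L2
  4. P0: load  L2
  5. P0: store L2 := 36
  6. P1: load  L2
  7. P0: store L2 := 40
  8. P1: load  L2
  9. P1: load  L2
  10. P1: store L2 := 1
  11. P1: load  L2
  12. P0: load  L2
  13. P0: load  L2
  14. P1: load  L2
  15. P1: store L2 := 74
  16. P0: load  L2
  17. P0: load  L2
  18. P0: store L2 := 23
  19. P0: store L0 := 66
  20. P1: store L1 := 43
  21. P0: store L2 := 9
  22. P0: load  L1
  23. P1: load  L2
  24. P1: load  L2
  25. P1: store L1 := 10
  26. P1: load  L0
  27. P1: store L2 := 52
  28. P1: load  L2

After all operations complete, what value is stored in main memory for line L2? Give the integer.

memory[L2] = 9

1. P0: store L0 := 13  bus=[BusRdX]  L0: P0=M P1=I  mem[L0]=60
2. P0: store L2 := 86  bus=[BusRdX]  L2: P0=M P1=I  mem[L2]=50
3. P0: load  L2  bus=[-]  L2: P0=M P1=I  mem[L2]=50
4. P0: load  L2  bus=[-]  L2: P0=M P1=I  mem[L2]=50
5. P0: store L2 := 36  bus=[-]  L2: P0=M P1=I  mem[L2]=50
6. P1: load  L2  bus=[BusRd]  L2: P0=O P1=S  mem[L2]=50
7. P0: store L2 := 40  bus=[BusUpgr]  L2: P0=M P1=I  mem[L2]=50
8. P1: load  L2  bus=[BusRd]  L2: P0=O P1=S  mem[L2]=50
9. P1: load  L2  bus=[-]  L2: P0=O P1=S  mem[L2]=50
10. P1: store L2 := 1  bus=[BusUpgr,Flush]  L2: P0=I P1=M  mem[L2]=40
11. P1: load  L2  bus=[-]  L2: P0=I P1=M  mem[L2]=40
12. P0: load  L2  bus=[BusRd]  L2: P0=S P1=O  mem[L2]=40
13. P0: load  L2  bus=[-]  L2: P0=S P1=O  mem[L2]=40
14. P1: load  L2  bus=[-]  L2: P0=S P1=O  mem[L2]=40
15. P1: store L2 := 74  bus=[BusUpgr]  L2: P0=I P1=M  mem[L2]=40
16. P0: load  L2  bus=[BusRd]  L2: P0=S P1=O  mem[L2]=40
17. P0: load  L2  bus=[-]  L2: P0=S P1=O  mem[L2]=40
18. P0: store L2 := 23  bus=[BusUpgr,Flush]  L2: P0=M P1=I  mem[L2]=74
19. P0: store L0 := 66  bus=[-]  L0: P0=M P1=I  mem[L0]=60
20. P1: store L1 := 43  bus=[BusRdX]  L1: P0=I P1=M  mem[L1]=40
21. P0: store L2 := 9  bus=[-]  L2: P0=M P1=I  mem[L2]=74
22. P0: load  L1  bus=[BusRd]  L1: P0=S P1=O  mem[L1]=40
23. P1: load  L2  bus=[BusRd]  L2: P0=O P1=S  mem[L2]=74
24. P1: load  L2  bus=[-]  L2: P0=O P1=S  mem[L2]=74
25. P1: store L1 := 10  bus=[BusUpgr]  L1: P0=I P1=M  mem[L1]=40
26. P1: load  L0  bus=[BusRd]  L0: P0=O P1=S  mem[L0]=60
27. P1: store L2 := 52  bus=[BusUpgr,Flush]  L2: P0=I P1=M  mem[L2]=9
28. P1: load  L2  bus=[-]  L2: P0=I P1=M  mem[L2]=9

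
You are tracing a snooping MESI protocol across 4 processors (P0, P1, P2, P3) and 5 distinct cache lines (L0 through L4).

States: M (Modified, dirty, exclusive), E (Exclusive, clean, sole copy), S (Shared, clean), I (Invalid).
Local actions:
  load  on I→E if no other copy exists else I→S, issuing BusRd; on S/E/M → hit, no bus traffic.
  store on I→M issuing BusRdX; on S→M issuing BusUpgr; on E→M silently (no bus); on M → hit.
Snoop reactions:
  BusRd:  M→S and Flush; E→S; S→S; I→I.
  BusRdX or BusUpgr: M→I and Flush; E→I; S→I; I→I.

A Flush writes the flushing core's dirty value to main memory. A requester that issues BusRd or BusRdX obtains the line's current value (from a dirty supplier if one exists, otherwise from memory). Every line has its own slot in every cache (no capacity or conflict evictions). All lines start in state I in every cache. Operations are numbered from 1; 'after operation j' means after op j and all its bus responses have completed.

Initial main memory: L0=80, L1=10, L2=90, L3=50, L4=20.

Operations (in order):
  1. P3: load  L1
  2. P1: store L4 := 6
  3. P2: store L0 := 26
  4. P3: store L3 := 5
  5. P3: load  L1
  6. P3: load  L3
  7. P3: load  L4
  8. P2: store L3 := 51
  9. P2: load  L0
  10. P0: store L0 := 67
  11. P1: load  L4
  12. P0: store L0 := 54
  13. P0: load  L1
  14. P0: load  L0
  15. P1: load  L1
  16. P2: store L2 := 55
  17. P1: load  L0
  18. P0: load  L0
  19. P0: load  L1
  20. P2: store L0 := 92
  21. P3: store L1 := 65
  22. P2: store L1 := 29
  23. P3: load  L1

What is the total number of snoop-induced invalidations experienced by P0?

invalidations = 2

  op1 P3: load  L1 → I/I/I/E on L1; bus BusRd; mem=10
  op2 P1: store L4 := 6 → I/M/I/I on L4; bus BusRdX; mem=20
  op3 P2: store L0 := 26 → I/I/M/I on L0; bus BusRdX; mem=80
  op4 P3: store L3 := 5 → I/I/I/M on L3; bus BusRdX; mem=50
  op5 P3: load  L1 → I/I/I/E on L1; bus (none); mem=10
  op6 P3: load  L3 → I/I/I/M on L3; bus (none); mem=50
  op7 P3: load  L4 → I/S/I/S on L4; bus BusRd Flush; mem=6
  op8 P2: store L3 := 51 → I/I/M/I on L3; bus BusRdX Flush; mem=5
  op9 P2: load  L0 → I/I/M/I on L0; bus (none); mem=80
  op10 P0: store L0 := 67 → M/I/I/I on L0; bus BusRdX Flush; mem=26
  op11 P1: load  L4 → I/S/I/S on L4; bus (none); mem=6
  op12 P0: store L0 := 54 → M/I/I/I on L0; bus (none); mem=26
  op13 P0: load  L1 → S/I/I/S on L1; bus BusRd; mem=10
  op14 P0: load  L0 → M/I/I/I on L0; bus (none); mem=26
  op15 P1: load  L1 → S/S/I/S on L1; bus BusRd; mem=10
  op16 P2: store L2 := 55 → I/I/M/I on L2; bus BusRdX; mem=90
  op17 P1: load  L0 → S/S/I/I on L0; bus BusRd Flush; mem=54
  op18 P0: load  L0 → S/S/I/I on L0; bus (none); mem=54
  op19 P0: load  L1 → S/S/I/S on L1; bus (none); mem=10
  op20 P2: store L0 := 92 → I/I/M/I on L0; bus BusRdX; mem=54
  op21 P3: store L1 := 65 → I/I/I/M on L1; bus BusUpgr; mem=10
  op22 P2: store L1 := 29 → I/I/M/I on L1; bus BusRdX Flush; mem=65
  op23 P3: load  L1 → I/I/S/S on L1; bus BusRd Flush; mem=29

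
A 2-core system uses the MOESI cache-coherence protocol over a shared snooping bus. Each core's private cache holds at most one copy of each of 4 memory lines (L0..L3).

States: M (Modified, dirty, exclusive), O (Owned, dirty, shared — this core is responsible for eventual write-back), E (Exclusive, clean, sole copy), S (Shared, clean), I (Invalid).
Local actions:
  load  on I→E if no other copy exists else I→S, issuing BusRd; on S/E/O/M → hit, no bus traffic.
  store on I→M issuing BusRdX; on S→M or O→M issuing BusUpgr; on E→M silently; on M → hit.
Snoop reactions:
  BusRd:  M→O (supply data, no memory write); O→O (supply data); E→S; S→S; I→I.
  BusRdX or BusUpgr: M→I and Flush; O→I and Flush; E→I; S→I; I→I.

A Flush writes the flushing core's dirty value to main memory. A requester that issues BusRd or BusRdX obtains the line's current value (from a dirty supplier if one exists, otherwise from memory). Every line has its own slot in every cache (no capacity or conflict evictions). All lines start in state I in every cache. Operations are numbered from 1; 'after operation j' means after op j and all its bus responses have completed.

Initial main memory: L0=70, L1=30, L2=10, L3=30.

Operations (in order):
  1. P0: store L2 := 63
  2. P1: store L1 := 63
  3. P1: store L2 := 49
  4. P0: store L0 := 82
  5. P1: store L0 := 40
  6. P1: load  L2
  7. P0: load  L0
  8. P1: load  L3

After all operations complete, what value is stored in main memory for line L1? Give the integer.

memory[L1] = 30

  op1 P0: store L2 := 63 → M/I on L2; bus BusRdX; mem=10
  op2 P1: store L1 := 63 → I/M on L1; bus BusRdX; mem=30
  op3 P1: store L2 := 49 → I/M on L2; bus BusRdX Flush; mem=63
  op4 P0: store L0 := 82 → M/I on L0; bus BusRdX; mem=70
  op5 P1: store L0 := 40 → I/M on L0; bus BusRdX Flush; mem=82
  op6 P1: load  L2 → I/M on L2; bus (none); mem=63
  op7 P0: load  L0 → S/O on L0; bus BusRd; mem=82
  op8 P1: load  L3 → I/E on L3; bus BusRd; mem=30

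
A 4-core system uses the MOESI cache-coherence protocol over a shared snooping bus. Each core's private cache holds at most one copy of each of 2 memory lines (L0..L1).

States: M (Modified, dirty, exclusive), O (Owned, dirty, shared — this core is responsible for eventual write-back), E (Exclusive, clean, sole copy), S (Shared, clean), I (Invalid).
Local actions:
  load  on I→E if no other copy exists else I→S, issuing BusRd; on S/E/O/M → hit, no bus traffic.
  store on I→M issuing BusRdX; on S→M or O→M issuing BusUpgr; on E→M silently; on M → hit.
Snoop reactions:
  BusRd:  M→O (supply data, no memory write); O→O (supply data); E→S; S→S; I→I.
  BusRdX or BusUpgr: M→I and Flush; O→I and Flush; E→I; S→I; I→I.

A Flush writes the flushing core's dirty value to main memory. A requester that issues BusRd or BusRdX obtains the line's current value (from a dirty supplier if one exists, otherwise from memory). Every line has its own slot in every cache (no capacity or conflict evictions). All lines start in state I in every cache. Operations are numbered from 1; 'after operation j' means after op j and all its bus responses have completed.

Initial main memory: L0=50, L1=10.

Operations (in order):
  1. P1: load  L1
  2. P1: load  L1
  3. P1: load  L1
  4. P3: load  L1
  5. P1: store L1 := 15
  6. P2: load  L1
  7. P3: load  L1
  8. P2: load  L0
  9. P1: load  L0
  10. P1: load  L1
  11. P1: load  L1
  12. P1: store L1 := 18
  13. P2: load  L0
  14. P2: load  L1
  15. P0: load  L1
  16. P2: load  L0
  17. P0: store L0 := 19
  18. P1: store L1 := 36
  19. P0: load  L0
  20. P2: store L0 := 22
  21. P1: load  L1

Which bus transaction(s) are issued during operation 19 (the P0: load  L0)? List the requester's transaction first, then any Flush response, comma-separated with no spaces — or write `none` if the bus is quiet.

  op1 P1: load  L1 → I/E/I/I on L1; bus BusRd; mem=10
  op2 P1: load  L1 → I/E/I/I on L1; bus (none); mem=10
  op3 P1: load  L1 → I/E/I/I on L1; bus (none); mem=10
  op4 P3: load  L1 → I/S/I/S on L1; bus BusRd; mem=10
  op5 P1: store L1 := 15 → I/M/I/I on L1; bus BusUpgr; mem=10
  op6 P2: load  L1 → I/O/S/I on L1; bus BusRd; mem=10
  op7 P3: load  L1 → I/O/S/S on L1; bus BusRd; mem=10
  op8 P2: load  L0 → I/I/E/I on L0; bus BusRd; mem=50
  op9 P1: load  L0 → I/S/S/I on L0; bus BusRd; mem=50
  op10 P1: load  L1 → I/O/S/S on L1; bus (none); mem=10
  op11 P1: load  L1 → I/O/S/S on L1; bus (none); mem=10
  op12 P1: store L1 := 18 → I/M/I/I on L1; bus BusUpgr; mem=10
  op13 P2: load  L0 → I/S/S/I on L0; bus (none); mem=50
  op14 P2: load  L1 → I/O/S/I on L1; bus BusRd; mem=10
  op15 P0: load  L1 → S/O/S/I on L1; bus BusRd; mem=10
  op16 P2: load  L0 → I/S/S/I on L0; bus (none); mem=50
  op17 P0: store L0 := 19 → M/I/I/I on L0; bus BusRdX; mem=50
  op18 P1: store L1 := 36 → I/M/I/I on L1; bus BusUpgr; mem=10
  op19 P0: load  L0 → M/I/I/I on L0; bus (none); mem=50
  op20 P2: store L0 := 22 → I/I/M/I on L0; bus BusRdX Flush; mem=19
  op21 P1: load  L1 → I/M/I/I on L1; bus (none); mem=10

bus = none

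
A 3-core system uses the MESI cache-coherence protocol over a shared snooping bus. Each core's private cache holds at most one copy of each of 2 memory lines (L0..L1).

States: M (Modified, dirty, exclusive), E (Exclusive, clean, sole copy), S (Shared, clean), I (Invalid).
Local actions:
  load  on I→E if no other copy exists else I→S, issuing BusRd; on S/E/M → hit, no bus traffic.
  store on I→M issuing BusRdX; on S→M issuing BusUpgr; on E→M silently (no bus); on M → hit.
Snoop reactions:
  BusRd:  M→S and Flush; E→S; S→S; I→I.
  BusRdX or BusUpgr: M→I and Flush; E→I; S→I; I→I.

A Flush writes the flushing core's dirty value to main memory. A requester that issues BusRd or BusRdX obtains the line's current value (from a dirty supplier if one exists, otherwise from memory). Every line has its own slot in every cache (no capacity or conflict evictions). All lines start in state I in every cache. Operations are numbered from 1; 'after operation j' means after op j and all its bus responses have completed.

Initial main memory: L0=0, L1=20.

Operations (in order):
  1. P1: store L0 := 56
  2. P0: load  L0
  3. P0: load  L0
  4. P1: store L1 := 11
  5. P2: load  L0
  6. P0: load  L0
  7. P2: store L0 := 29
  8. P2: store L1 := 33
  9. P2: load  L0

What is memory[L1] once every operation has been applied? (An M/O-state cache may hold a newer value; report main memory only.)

memory[L1] = 11

1. P1: store L0 := 56  bus=[BusRdX]  L0: P0=I P1=M P2=I  mem[L0]=0
2. P0: load  L0  bus=[BusRd,Flush]  L0: P0=S P1=S P2=I  mem[L0]=56
3. P0: load  L0  bus=[-]  L0: P0=S P1=S P2=I  mem[L0]=56
4. P1: store L1 := 11  bus=[BusRdX]  L1: P0=I P1=M P2=I  mem[L1]=20
5. P2: load  L0  bus=[BusRd]  L0: P0=S P1=S P2=S  mem[L0]=56
6. P0: load  L0  bus=[-]  L0: P0=S P1=S P2=S  mem[L0]=56
7. P2: store L0 := 29  bus=[BusUpgr]  L0: P0=I P1=I P2=M  mem[L0]=56
8. P2: store L1 := 33  bus=[BusRdX,Flush]  L1: P0=I P1=I P2=M  mem[L1]=11
9. P2: load  L0  bus=[-]  L0: P0=I P1=I P2=M  mem[L0]=56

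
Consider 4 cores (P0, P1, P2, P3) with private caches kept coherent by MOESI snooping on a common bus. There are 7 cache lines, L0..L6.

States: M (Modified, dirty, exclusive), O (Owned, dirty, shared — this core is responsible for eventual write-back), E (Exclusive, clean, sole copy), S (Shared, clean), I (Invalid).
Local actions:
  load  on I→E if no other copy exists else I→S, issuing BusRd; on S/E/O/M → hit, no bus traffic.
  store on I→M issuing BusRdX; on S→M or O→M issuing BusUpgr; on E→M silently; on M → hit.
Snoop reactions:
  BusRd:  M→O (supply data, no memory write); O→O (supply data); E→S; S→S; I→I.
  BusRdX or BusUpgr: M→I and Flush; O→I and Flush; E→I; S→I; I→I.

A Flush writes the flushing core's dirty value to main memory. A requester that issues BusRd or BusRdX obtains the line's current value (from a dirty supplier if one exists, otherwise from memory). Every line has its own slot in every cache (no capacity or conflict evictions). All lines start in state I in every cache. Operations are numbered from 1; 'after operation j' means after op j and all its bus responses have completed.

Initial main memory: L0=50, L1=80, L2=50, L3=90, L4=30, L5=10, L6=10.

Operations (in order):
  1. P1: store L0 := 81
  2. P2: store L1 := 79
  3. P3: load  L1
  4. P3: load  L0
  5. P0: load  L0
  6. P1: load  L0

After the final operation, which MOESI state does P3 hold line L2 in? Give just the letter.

state = I

step 1: P1: store L0 := 81  ⟶  IMII  (L0)  txn=BusRdX  M[L0]=50
step 2: P2: store L1 := 79  ⟶  IIMI  (L1)  txn=BusRdX  M[L1]=80
step 3: P3: load  L1  ⟶  IIOS  (L1)  txn=BusRd  M[L1]=80
step 4: P3: load  L0  ⟶  IOIS  (L0)  txn=BusRd  M[L0]=50
step 5: P0: load  L0  ⟶  SOIS  (L0)  txn=BusRd  M[L0]=50
step 6: P1: load  L0  ⟶  SOIS  (L0)  txn=∅  M[L0]=50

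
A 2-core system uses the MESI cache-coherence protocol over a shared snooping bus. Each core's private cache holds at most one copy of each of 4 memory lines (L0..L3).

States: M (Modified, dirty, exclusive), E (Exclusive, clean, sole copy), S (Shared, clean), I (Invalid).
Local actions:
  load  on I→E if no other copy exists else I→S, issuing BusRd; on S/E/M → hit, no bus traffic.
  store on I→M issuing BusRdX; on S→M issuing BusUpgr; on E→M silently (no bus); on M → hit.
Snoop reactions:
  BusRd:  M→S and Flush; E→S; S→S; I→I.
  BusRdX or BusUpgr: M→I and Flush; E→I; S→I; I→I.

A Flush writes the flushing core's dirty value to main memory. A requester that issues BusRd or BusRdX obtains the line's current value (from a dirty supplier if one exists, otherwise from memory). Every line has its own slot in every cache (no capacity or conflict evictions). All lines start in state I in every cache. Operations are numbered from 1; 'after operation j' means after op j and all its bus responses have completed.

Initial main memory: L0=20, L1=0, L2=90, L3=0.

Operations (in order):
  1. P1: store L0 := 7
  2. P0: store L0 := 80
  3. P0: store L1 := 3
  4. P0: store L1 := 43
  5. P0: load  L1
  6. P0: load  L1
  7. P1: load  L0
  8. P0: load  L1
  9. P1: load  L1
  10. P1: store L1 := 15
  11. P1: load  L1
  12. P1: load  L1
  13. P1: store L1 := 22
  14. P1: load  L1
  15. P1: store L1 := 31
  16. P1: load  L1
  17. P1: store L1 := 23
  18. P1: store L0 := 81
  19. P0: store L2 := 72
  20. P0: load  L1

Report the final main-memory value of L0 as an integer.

memory[L0] = 80

  op1 P1: store L0 := 7 → I/M on L0; bus BusRdX; mem=20
  op2 P0: store L0 := 80 → M/I on L0; bus BusRdX Flush; mem=7
  op3 P0: store L1 := 3 → M/I on L1; bus BusRdX; mem=0
  op4 P0: store L1 := 43 → M/I on L1; bus (none); mem=0
  op5 P0: load  L1 → M/I on L1; bus (none); mem=0
  op6 P0: load  L1 → M/I on L1; bus (none); mem=0
  op7 P1: load  L0 → S/S on L0; bus BusRd Flush; mem=80
  op8 P0: load  L1 → M/I on L1; bus (none); mem=0
  op9 P1: load  L1 → S/S on L1; bus BusRd Flush; mem=43
  op10 P1: store L1 := 15 → I/M on L1; bus BusUpgr; mem=43
  op11 P1: load  L1 → I/M on L1; bus (none); mem=43
  op12 P1: load  L1 → I/M on L1; bus (none); mem=43
  op13 P1: store L1 := 22 → I/M on L1; bus (none); mem=43
  op14 P1: load  L1 → I/M on L1; bus (none); mem=43
  op15 P1: store L1 := 31 → I/M on L1; bus (none); mem=43
  op16 P1: load  L1 → I/M on L1; bus (none); mem=43
  op17 P1: store L1 := 23 → I/M on L1; bus (none); mem=43
  op18 P1: store L0 := 81 → I/M on L0; bus BusUpgr; mem=80
  op19 P0: store L2 := 72 → M/I on L2; bus BusRdX; mem=90
  op20 P0: load  L1 → S/S on L1; bus BusRd Flush; mem=23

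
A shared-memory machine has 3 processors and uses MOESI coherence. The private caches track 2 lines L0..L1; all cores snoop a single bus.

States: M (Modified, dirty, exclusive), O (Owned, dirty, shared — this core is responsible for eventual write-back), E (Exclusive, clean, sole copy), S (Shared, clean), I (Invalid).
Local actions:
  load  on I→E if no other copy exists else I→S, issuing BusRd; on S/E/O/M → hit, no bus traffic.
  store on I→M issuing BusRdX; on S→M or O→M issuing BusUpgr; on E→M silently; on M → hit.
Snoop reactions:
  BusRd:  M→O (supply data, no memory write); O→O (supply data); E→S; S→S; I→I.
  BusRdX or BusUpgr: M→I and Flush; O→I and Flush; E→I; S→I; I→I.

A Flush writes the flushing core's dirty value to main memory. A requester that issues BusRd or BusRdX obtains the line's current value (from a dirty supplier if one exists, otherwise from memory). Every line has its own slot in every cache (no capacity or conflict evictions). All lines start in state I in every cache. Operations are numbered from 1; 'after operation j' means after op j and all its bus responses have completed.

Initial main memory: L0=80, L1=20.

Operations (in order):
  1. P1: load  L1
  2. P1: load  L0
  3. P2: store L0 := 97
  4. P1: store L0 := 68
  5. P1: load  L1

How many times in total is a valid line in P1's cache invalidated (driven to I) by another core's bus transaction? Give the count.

[1] P1: load  L1 | P0:I, P1:E(20), P2:I | bus: BusRd
[2] P1: load  L0 | P0:I, P1:E(80), P2:I | bus: BusRd
[3] P2: store L0 := 97 | P0:I, P1:I, P2:M(97) | bus: BusRdX
[4] P1: store L0 := 68 | P0:I, P1:M(68), P2:I | bus: BusRdX,Flush
[5] P1: load  L1 | P0:I, P1:E(20), P2:I | bus: none

invalidations = 1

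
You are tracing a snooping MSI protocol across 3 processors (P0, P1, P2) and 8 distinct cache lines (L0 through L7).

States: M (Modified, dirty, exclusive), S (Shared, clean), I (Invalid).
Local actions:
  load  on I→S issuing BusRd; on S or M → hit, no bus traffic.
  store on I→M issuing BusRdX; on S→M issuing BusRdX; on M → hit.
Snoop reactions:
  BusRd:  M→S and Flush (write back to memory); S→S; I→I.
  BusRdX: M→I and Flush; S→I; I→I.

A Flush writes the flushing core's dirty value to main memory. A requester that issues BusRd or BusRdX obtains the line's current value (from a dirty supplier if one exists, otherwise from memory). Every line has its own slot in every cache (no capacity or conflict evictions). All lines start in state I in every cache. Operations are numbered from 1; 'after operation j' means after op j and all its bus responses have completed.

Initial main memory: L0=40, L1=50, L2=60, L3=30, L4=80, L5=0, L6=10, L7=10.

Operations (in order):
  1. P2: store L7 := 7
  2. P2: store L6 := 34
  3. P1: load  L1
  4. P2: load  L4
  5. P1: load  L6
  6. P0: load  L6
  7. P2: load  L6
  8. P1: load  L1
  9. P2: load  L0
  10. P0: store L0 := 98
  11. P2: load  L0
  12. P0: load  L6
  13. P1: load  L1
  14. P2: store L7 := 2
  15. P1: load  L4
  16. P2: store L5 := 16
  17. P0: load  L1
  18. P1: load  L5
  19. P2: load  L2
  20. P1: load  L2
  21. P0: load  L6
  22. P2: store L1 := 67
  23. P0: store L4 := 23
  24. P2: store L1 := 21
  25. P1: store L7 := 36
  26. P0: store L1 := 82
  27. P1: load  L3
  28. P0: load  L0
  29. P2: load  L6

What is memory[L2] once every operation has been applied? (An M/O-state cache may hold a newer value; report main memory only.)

memory[L2] = 60

  op1 P2: store L7 := 7 → I/I/M on L7; bus BusRdX; mem=10
  op2 P2: store L6 := 34 → I/I/M on L6; bus BusRdX; mem=10
  op3 P1: load  L1 → I/S/I on L1; bus BusRd; mem=50
  op4 P2: load  L4 → I/I/S on L4; bus BusRd; mem=80
  op5 P1: load  L6 → I/S/S on L6; bus BusRd Flush; mem=34
  op6 P0: load  L6 → S/S/S on L6; bus BusRd; mem=34
  op7 P2: load  L6 → S/S/S on L6; bus (none); mem=34
  op8 P1: load  L1 → I/S/I on L1; bus (none); mem=50
  op9 P2: load  L0 → I/I/S on L0; bus BusRd; mem=40
  op10 P0: store L0 := 98 → M/I/I on L0; bus BusRdX; mem=40
  op11 P2: load  L0 → S/I/S on L0; bus BusRd Flush; mem=98
  op12 P0: load  L6 → S/S/S on L6; bus (none); mem=34
  op13 P1: load  L1 → I/S/I on L1; bus (none); mem=50
  op14 P2: store L7 := 2 → I/I/M on L7; bus (none); mem=10
  op15 P1: load  L4 → I/S/S on L4; bus BusRd; mem=80
  op16 P2: store L5 := 16 → I/I/M on L5; bus BusRdX; mem=0
  op17 P0: load  L1 → S/S/I on L1; bus BusRd; mem=50
  op18 P1: load  L5 → I/S/S on L5; bus BusRd Flush; mem=16
  op19 P2: load  L2 → I/I/S on L2; bus BusRd; mem=60
  op20 P1: load  L2 → I/S/S on L2; bus BusRd; mem=60
  op21 P0: load  L6 → S/S/S on L6; bus (none); mem=34
  op22 P2: store L1 := 67 → I/I/M on L1; bus BusRdX; mem=50
  op23 P0: store L4 := 23 → M/I/I on L4; bus BusRdX; mem=80
  op24 P2: store L1 := 21 → I/I/M on L1; bus (none); mem=50
  op25 P1: store L7 := 36 → I/M/I on L7; bus BusRdX Flush; mem=2
  op26 P0: store L1 := 82 → M/I/I on L1; bus BusRdX Flush; mem=21
  op27 P1: load  L3 → I/S/I on L3; bus BusRd; mem=30
  op28 P0: load  L0 → S/I/S on L0; bus (none); mem=98
  op29 P2: load  L6 → S/S/S on L6; bus (none); mem=34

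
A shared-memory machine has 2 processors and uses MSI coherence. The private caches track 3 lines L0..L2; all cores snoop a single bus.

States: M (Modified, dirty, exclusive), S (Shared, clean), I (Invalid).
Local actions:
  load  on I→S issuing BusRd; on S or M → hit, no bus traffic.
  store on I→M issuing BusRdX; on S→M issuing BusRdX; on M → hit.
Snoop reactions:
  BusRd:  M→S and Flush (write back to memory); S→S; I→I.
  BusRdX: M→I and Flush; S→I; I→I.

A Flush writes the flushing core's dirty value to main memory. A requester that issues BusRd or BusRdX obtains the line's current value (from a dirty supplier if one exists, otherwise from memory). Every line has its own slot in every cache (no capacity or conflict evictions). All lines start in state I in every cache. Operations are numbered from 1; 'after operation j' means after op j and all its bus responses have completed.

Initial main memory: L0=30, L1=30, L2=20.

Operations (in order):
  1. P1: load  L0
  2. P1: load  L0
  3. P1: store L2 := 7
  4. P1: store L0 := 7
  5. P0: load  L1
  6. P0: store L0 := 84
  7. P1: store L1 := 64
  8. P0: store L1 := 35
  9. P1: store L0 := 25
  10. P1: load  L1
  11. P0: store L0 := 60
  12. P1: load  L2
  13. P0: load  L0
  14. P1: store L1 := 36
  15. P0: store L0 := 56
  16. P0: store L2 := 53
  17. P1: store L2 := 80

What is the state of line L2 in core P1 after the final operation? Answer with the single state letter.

state = M

step 1: P1: load  L0  ⟶  IS  (L0)  txn=BusRd  M[L0]=30
step 2: P1: load  L0  ⟶  IS  (L0)  txn=∅  M[L0]=30
step 3: P1: store L2 := 7  ⟶  IM  (L2)  txn=BusRdX  M[L2]=20
step 4: P1: store L0 := 7  ⟶  IM  (L0)  txn=BusRdX  M[L0]=30
step 5: P0: load  L1  ⟶  SI  (L1)  txn=BusRd  M[L1]=30
step 6: P0: store L0 := 84  ⟶  MI  (L0)  txn=BusRdX+Flush  M[L0]=7
step 7: P1: store L1 := 64  ⟶  IM  (L1)  txn=BusRdX  M[L1]=30
step 8: P0: store L1 := 35  ⟶  MI  (L1)  txn=BusRdX+Flush  M[L1]=64
step 9: P1: store L0 := 25  ⟶  IM  (L0)  txn=BusRdX+Flush  M[L0]=84
step 10: P1: load  L1  ⟶  SS  (L1)  txn=BusRd+Flush  M[L1]=35
step 11: P0: store L0 := 60  ⟶  MI  (L0)  txn=BusRdX+Flush  M[L0]=25
step 12: P1: load  L2  ⟶  IM  (L2)  txn=∅  M[L2]=20
step 13: P0: load  L0  ⟶  MI  (L0)  txn=∅  M[L0]=25
step 14: P1: store L1 := 36  ⟶  IM  (L1)  txn=BusRdX  M[L1]=35
step 15: P0: store L0 := 56  ⟶  MI  (L0)  txn=∅  M[L0]=25
step 16: P0: store L2 := 53  ⟶  MI  (L2)  txn=BusRdX+Flush  M[L2]=7
step 17: P1: store L2 := 80  ⟶  IM  (L2)  txn=BusRdX+Flush  M[L2]=53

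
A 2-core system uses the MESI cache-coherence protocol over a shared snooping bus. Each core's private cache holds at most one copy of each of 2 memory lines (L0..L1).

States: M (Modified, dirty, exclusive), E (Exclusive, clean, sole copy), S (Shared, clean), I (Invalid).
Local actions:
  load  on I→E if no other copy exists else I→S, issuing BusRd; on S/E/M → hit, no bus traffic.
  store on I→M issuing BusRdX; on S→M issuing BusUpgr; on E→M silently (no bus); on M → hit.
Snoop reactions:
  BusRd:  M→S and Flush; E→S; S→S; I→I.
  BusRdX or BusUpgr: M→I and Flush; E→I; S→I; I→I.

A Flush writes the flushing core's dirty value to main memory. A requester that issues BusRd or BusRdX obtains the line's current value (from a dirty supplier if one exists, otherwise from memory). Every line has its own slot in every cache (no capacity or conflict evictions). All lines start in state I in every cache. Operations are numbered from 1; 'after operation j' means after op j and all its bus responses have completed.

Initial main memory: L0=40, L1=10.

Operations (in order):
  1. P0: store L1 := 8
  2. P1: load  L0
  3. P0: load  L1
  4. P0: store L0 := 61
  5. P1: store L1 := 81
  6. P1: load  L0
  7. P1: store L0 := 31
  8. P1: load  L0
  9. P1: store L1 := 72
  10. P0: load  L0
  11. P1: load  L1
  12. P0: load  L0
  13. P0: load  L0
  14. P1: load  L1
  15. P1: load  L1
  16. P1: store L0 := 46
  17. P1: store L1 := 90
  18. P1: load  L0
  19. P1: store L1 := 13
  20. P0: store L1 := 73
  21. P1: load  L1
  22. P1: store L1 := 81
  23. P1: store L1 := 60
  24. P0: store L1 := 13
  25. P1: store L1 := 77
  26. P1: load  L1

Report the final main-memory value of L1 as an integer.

[1] P0: store L1 := 8 | P0:M(8), P1:I | bus: BusRdX
[2] P1: load  L0 | P0:I, P1:E(40) | bus: BusRd
[3] P0: load  L1 | P0:M(8), P1:I | bus: none
[4] P0: store L0 := 61 | P0:M(61), P1:I | bus: BusRdX
[5] P1: store L1 := 81 | P0:I, P1:M(81) | bus: BusRdX,Flush
[6] P1: load  L0 | P0:S(61), P1:S(61) | bus: BusRd,Flush
[7] P1: store L0 := 31 | P0:I, P1:M(31) | bus: BusUpgr
[8] P1: load  L0 | P0:I, P1:M(31) | bus: none
[9] P1: store L1 := 72 | P0:I, P1:M(72) | bus: none
[10] P0: load  L0 | P0:S(31), P1:S(31) | bus: BusRd,Flush
[11] P1: load  L1 | P0:I, P1:M(72) | bus: none
[12] P0: load  L0 | P0:S(31), P1:S(31) | bus: none
[13] P0: load  L0 | P0:S(31), P1:S(31) | bus: none
[14] P1: load  L1 | P0:I, P1:M(72) | bus: none
[15] P1: load  L1 | P0:I, P1:M(72) | bus: none
[16] P1: store L0 := 46 | P0:I, P1:M(46) | bus: BusUpgr
[17] P1: store L1 := 90 | P0:I, P1:M(90) | bus: none
[18] P1: load  L0 | P0:I, P1:M(46) | bus: none
[19] P1: store L1 := 13 | P0:I, P1:M(13) | bus: none
[20] P0: store L1 := 73 | P0:M(73), P1:I | bus: BusRdX,Flush
[21] P1: load  L1 | P0:S(73), P1:S(73) | bus: BusRd,Flush
[22] P1: store L1 := 81 | P0:I, P1:M(81) | bus: BusUpgr
[23] P1: store L1 := 60 | P0:I, P1:M(60) | bus: none
[24] P0: store L1 := 13 | P0:M(13), P1:I | bus: BusRdX,Flush
[25] P1: store L1 := 77 | P0:I, P1:M(77) | bus: BusRdX,Flush
[26] P1: load  L1 | P0:I, P1:M(77) | bus: none

memory[L1] = 13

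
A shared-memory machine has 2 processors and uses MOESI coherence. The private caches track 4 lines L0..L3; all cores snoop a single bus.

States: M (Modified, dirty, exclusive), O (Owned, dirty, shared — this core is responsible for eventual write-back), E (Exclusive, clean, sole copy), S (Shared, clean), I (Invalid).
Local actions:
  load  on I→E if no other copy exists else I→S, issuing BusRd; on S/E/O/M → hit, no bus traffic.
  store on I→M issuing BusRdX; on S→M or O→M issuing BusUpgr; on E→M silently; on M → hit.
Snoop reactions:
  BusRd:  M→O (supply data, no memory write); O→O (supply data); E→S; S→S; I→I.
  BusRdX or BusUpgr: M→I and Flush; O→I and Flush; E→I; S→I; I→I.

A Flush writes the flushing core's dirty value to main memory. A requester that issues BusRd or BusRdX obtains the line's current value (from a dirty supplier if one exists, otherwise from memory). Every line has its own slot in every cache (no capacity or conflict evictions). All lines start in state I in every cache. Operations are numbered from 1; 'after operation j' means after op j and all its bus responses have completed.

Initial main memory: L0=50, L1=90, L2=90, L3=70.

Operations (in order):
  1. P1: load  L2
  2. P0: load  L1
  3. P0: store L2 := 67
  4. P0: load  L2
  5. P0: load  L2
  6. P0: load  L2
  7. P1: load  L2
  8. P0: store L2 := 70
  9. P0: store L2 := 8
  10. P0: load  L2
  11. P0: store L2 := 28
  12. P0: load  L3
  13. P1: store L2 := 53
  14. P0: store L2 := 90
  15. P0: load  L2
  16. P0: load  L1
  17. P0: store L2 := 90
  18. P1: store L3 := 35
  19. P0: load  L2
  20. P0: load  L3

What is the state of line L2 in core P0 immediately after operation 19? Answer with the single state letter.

[1] P1: load  L2 | P0:I, P1:E(90) | bus: BusRd
[2] P0: load  L1 | P0:E(90), P1:I | bus: BusRd
[3] P0: store L2 := 67 | P0:M(67), P1:I | bus: BusRdX
[4] P0: load  L2 | P0:M(67), P1:I | bus: none
[5] P0: load  L2 | P0:M(67), P1:I | bus: none
[6] P0: load  L2 | P0:M(67), P1:I | bus: none
[7] P1: load  L2 | P0:O(67), P1:S(67) | bus: BusRd
[8] P0: store L2 := 70 | P0:M(70), P1:I | bus: BusUpgr
[9] P0: store L2 := 8 | P0:M(8), P1:I | bus: none
[10] P0: load  L2 | P0:M(8), P1:I | bus: none
[11] P0: store L2 := 28 | P0:M(28), P1:I | bus: none
[12] P0: load  L3 | P0:E(70), P1:I | bus: BusRd
[13] P1: store L2 := 53 | P0:I, P1:M(53) | bus: BusRdX,Flush
[14] P0: store L2 := 90 | P0:M(90), P1:I | bus: BusRdX,Flush
[15] P0: load  L2 | P0:M(90), P1:I | bus: none
[16] P0: load  L1 | P0:E(90), P1:I | bus: none
[17] P0: store L2 := 90 | P0:M(90), P1:I | bus: none
[18] P1: store L3 := 35 | P0:I, P1:M(35) | bus: BusRdX
[19] P0: load  L2 | P0:M(90), P1:I | bus: none
[20] P0: load  L3 | P0:S(35), P1:O(35) | bus: BusRd

state = M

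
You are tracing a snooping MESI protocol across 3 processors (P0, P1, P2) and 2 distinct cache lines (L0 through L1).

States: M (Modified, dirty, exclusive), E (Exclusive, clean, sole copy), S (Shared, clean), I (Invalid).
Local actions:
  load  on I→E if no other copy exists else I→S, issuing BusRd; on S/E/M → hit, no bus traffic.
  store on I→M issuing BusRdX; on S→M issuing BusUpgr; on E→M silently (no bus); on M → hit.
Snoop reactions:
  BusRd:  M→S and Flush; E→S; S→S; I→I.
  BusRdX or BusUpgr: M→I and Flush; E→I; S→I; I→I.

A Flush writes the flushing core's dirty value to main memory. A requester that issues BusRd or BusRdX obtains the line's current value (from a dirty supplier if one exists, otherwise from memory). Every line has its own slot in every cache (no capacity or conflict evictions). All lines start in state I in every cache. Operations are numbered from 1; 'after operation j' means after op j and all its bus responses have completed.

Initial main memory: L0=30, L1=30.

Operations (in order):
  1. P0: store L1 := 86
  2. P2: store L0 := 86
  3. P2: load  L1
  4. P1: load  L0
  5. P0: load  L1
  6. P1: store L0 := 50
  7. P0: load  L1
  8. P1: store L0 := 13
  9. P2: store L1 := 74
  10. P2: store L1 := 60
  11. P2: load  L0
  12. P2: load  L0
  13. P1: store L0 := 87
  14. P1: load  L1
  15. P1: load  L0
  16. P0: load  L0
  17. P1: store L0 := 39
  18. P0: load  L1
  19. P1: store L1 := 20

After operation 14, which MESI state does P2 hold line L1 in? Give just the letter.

step 1: P0: store L1 := 86  ⟶  MII  (L1)  txn=BusRdX  M[L1]=30
step 2: P2: store L0 := 86  ⟶  IIM  (L0)  txn=BusRdX  M[L0]=30
step 3: P2: load  L1  ⟶  SIS  (L1)  txn=BusRd+Flush  M[L1]=86
step 4: P1: load  L0  ⟶  ISS  (L0)  txn=BusRd+Flush  M[L0]=86
step 5: P0: load  L1  ⟶  SIS  (L1)  txn=∅  M[L1]=86
step 6: P1: store L0 := 50  ⟶  IMI  (L0)  txn=BusUpgr  M[L0]=86
step 7: P0: load  L1  ⟶  SIS  (L1)  txn=∅  M[L1]=86
step 8: P1: store L0 := 13  ⟶  IMI  (L0)  txn=∅  M[L0]=86
step 9: P2: store L1 := 74  ⟶  IIM  (L1)  txn=BusUpgr  M[L1]=86
step 10: P2: store L1 := 60  ⟶  IIM  (L1)  txn=∅  M[L1]=86
step 11: P2: load  L0  ⟶  ISS  (L0)  txn=BusRd+Flush  M[L0]=13
step 12: P2: load  L0  ⟶  ISS  (L0)  txn=∅  M[L0]=13
step 13: P1: store L0 := 87  ⟶  IMI  (L0)  txn=BusUpgr  M[L0]=13
step 14: P1: load  L1  ⟶  ISS  (L1)  txn=BusRd+Flush  M[L1]=60
step 15: P1: load  L0  ⟶  IMI  (L0)  txn=∅  M[L0]=13
step 16: P0: load  L0  ⟶  SSI  (L0)  txn=BusRd+Flush  M[L0]=87
step 17: P1: store L0 := 39  ⟶  IMI  (L0)  txn=BusUpgr  M[L0]=87
step 18: P0: load  L1  ⟶  SSS  (L1)  txn=BusRd  M[L1]=60
step 19: P1: store L1 := 20  ⟶  IMI  (L1)  txn=BusUpgr  M[L1]=60

state = S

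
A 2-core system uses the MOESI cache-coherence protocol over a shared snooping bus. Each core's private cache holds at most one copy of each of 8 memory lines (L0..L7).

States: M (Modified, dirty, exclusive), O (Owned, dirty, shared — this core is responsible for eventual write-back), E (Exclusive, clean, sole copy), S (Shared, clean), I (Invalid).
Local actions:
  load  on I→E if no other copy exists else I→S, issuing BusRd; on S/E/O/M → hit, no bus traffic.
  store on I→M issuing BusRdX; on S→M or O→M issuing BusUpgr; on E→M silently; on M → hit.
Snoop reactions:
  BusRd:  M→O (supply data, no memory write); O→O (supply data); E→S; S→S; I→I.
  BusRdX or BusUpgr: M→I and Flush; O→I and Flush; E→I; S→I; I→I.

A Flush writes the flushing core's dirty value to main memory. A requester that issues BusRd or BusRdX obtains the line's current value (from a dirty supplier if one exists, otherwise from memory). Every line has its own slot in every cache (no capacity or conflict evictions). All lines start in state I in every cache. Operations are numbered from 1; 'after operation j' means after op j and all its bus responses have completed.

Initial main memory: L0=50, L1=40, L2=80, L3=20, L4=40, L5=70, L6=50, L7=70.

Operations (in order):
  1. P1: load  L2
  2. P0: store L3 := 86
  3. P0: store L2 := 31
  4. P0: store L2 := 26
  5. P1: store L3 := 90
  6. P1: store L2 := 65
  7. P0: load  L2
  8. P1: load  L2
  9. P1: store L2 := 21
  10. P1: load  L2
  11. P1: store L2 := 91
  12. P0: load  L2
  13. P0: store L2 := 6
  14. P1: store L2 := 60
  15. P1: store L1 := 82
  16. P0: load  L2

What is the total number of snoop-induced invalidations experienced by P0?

invalidations = 4

  op1 P1: load  L2 → I/E on L2; bus BusRd; mem=80
  op2 P0: store L3 := 86 → M/I on L3; bus BusRdX; mem=20
  op3 P0: store L2 := 31 → M/I on L2; bus BusRdX; mem=80
  op4 P0: store L2 := 26 → M/I on L2; bus (none); mem=80
  op5 P1: store L3 := 90 → I/M on L3; bus BusRdX Flush; mem=86
  op6 P1: store L2 := 65 → I/M on L2; bus BusRdX Flush; mem=26
  op7 P0: load  L2 → S/O on L2; bus BusRd; mem=26
  op8 P1: load  L2 → S/O on L2; bus (none); mem=26
  op9 P1: store L2 := 21 → I/M on L2; bus BusUpgr; mem=26
  op10 P1: load  L2 → I/M on L2; bus (none); mem=26
  op11 P1: store L2 := 91 → I/M on L2; bus (none); mem=26
  op12 P0: load  L2 → S/O on L2; bus BusRd; mem=26
  op13 P0: store L2 := 6 → M/I on L2; bus BusUpgr Flush; mem=91
  op14 P1: store L2 := 60 → I/M on L2; bus BusRdX Flush; mem=6
  op15 P1: store L1 := 82 → I/M on L1; bus BusRdX; mem=40
  op16 P0: load  L2 → S/O on L2; bus BusRd; mem=6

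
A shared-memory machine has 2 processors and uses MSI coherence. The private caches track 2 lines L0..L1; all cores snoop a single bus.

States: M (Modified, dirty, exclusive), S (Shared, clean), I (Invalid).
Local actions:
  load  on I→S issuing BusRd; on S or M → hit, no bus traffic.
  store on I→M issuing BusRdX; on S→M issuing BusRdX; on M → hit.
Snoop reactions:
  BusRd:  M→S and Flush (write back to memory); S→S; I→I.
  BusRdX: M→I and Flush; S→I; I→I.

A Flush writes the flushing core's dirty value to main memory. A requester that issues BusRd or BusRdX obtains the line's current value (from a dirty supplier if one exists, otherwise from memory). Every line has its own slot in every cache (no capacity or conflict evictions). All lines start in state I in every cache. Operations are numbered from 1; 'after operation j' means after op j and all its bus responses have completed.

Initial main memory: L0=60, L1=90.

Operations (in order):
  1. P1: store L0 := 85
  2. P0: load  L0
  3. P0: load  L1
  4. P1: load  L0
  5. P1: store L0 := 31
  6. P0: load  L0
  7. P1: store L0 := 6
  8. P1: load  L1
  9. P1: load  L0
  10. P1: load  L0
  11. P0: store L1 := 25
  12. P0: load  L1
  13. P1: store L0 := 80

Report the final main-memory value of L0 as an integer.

memory[L0] = 31

  op1 P1: store L0 := 85 → I/M on L0; bus BusRdX; mem=60
  op2 P0: load  L0 → S/S on L0; bus BusRd Flush; mem=85
  op3 P0: load  L1 → S/I on L1; bus BusRd; mem=90
  op4 P1: load  L0 → S/S on L0; bus (none); mem=85
  op5 P1: store L0 := 31 → I/M on L0; bus BusRdX; mem=85
  op6 P0: load  L0 → S/S on L0; bus BusRd Flush; mem=31
  op7 P1: store L0 := 6 → I/M on L0; bus BusRdX; mem=31
  op8 P1: load  L1 → S/S on L1; bus BusRd; mem=90
  op9 P1: load  L0 → I/M on L0; bus (none); mem=31
  op10 P1: load  L0 → I/M on L0; bus (none); mem=31
  op11 P0: store L1 := 25 → M/I on L1; bus BusRdX; mem=90
  op12 P0: load  L1 → M/I on L1; bus (none); mem=90
  op13 P1: store L0 := 80 → I/M on L0; bus (none); mem=31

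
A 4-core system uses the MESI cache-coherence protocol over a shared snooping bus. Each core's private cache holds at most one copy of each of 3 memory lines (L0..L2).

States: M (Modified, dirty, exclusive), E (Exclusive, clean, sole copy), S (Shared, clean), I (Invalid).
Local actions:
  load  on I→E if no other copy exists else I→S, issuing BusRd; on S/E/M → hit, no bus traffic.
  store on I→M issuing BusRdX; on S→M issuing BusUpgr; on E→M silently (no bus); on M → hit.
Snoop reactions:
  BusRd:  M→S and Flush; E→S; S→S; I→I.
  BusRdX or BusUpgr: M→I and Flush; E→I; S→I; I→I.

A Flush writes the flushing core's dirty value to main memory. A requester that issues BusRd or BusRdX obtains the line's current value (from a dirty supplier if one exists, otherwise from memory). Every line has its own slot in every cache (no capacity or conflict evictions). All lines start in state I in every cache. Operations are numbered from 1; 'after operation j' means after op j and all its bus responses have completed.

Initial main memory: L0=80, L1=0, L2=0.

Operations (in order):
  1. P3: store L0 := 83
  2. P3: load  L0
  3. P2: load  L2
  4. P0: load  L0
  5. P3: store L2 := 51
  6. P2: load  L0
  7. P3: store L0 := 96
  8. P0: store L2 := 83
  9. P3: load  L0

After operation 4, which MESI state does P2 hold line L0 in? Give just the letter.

state = I

  op1 P3: store L0 := 83 → I/I/I/M on L0; bus BusRdX; mem=80
  op2 P3: load  L0 → I/I/I/M on L0; bus (none); mem=80
  op3 P2: load  L2 → I/I/E/I on L2; bus BusRd; mem=0
  op4 P0: load  L0 → S/I/I/S on L0; bus BusRd Flush; mem=83
  op5 P3: store L2 := 51 → I/I/I/M on L2; bus BusRdX; mem=0
  op6 P2: load  L0 → S/I/S/S on L0; bus BusRd; mem=83
  op7 P3: store L0 := 96 → I/I/I/M on L0; bus BusUpgr; mem=83
  op8 P0: store L2 := 83 → M/I/I/I on L2; bus BusRdX Flush; mem=51
  op9 P3: load  L0 → I/I/I/M on L0; bus (none); mem=83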